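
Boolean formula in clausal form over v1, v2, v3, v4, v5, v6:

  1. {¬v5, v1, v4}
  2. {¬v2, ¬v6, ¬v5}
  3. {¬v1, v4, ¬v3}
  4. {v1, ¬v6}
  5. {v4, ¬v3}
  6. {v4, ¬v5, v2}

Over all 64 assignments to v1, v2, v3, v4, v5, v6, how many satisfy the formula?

29

Split on v4, then v1.
  v4=1, v1=1: v3 free; 7 ways for (v2,v5,v6) × 2^1 = 14.
  v4=1, v1=0: forces v6=0; v2, v3, v5 free → 2^3 = 8.
  v4=0, v1=1: 5 of the 16 assignments to (v2,v3,v5,v6) work.
  v4=0, v1=0: remaining (v2,v3,v5,v6) ∈ {(0,0,0,0); (1,0,0,0)} — 2.
Total: 14 + 8 + 5 + 2 = 29.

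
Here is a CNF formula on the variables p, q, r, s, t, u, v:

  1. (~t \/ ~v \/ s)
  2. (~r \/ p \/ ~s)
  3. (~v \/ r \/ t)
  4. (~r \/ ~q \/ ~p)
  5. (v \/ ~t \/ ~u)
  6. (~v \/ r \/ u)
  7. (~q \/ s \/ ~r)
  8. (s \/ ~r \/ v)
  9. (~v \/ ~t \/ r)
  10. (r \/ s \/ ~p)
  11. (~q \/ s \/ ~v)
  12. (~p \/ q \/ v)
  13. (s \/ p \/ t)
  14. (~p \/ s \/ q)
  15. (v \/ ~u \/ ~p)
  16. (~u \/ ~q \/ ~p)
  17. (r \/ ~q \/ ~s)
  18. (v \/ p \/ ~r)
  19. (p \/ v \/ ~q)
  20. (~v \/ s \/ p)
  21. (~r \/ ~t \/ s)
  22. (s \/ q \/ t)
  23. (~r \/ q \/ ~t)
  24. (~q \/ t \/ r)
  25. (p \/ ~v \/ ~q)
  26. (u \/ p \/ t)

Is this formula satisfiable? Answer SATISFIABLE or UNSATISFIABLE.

SATISFIABLE

Try p = False.
Try q = False.
For the remaining variables, r = False, s = False, t = True, u = False, v = False works.
So p=False, q=False, r=False, s=False, t=True, u=False, v=False is a satisfying assignment.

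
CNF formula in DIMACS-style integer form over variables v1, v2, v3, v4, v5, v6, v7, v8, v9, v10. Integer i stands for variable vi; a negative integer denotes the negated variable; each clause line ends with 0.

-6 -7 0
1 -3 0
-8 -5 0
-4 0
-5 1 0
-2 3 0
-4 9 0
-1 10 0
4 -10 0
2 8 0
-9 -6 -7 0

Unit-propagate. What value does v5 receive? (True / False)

(NOT v4) stands alone — v4 = False.
(v4 OR NOT v10): since v4 = False, the clause reduces to (NOT v10). v10 = False.
From (NOT v1 OR v10) and v10 = False: v1 = False.
(v1 OR NOT v3): since v1 = False, the clause reduces to (NOT v3). v3 = False.
(NOT v5 OR v1): since v1 = False, the clause reduces to (NOT v5). v5 = False.

False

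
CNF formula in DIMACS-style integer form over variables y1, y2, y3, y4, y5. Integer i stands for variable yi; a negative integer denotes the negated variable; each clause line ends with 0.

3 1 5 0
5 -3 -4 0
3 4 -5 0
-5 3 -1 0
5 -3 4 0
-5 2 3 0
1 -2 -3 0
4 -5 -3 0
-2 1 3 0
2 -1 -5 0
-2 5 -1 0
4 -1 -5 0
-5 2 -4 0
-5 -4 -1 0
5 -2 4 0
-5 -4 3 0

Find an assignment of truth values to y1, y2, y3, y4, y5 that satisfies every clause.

y1=T, y2=F, y3=F, y4=T, y5=F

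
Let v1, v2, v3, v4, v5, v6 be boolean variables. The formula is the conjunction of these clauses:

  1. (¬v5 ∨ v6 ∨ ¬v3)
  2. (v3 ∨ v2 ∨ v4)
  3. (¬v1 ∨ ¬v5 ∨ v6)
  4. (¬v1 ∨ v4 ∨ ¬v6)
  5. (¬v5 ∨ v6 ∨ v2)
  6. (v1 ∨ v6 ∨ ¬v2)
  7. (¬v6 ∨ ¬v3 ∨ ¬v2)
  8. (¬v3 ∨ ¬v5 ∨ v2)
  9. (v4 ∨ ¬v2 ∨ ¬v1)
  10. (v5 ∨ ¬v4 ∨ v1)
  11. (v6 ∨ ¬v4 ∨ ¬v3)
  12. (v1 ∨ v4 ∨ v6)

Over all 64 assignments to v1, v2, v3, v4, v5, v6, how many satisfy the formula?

13

Split on v6, then v1.
  v6=1, v1=1: 5 of the 16 assignments to (v2,v3,v4,v5) work.
  v6=1, v1=0: 5 of the 16 assignments to (v2,v3,v4,v5) work.
  v6=0, v1=1: remaining (v2,v3,v4,v5) ∈ {(0,0,1,0); (0,1,0,0); (1,0,1,0)} — 3.
  v6=0, v1=0: a clause becomes empty — 0.
Total: 5 + 5 + 3 + 0 = 13.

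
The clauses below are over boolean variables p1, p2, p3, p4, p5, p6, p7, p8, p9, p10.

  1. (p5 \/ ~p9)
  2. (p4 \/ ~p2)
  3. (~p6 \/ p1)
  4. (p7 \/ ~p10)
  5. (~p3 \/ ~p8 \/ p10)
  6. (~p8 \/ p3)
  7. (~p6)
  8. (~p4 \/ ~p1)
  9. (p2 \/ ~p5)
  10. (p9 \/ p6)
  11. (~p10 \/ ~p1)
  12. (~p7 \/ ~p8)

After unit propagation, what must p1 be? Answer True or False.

False

(~p6) is a unit clause: p6 = False.
(p9 \/ p6): since p6 = False, the clause reduces to (p9). p9 = True.
In (~p9 \/ p5), ~p9 is now false; p5 must hold, so p5 = True.
In (p2 \/ ~p5), ~p5 is now false; p2 must hold, so p2 = True.
(~p2 \/ p4) with p2 = True leaves only p4, so p4 = True.
In (~p1 \/ ~p4), ~p4 is now false; ~p1 must hold, so p1 = False.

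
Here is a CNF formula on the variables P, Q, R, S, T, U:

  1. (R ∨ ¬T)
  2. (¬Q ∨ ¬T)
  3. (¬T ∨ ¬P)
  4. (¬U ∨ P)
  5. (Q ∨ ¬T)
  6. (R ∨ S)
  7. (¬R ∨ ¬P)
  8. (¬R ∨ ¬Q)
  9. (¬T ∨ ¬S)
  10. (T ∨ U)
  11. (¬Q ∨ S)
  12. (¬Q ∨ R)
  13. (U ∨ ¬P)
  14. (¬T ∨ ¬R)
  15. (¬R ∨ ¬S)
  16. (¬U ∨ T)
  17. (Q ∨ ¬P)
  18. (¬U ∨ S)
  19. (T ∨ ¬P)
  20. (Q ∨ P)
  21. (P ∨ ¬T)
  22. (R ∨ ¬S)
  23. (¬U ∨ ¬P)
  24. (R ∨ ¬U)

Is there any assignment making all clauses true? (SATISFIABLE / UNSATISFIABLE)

UNSATISFIABLE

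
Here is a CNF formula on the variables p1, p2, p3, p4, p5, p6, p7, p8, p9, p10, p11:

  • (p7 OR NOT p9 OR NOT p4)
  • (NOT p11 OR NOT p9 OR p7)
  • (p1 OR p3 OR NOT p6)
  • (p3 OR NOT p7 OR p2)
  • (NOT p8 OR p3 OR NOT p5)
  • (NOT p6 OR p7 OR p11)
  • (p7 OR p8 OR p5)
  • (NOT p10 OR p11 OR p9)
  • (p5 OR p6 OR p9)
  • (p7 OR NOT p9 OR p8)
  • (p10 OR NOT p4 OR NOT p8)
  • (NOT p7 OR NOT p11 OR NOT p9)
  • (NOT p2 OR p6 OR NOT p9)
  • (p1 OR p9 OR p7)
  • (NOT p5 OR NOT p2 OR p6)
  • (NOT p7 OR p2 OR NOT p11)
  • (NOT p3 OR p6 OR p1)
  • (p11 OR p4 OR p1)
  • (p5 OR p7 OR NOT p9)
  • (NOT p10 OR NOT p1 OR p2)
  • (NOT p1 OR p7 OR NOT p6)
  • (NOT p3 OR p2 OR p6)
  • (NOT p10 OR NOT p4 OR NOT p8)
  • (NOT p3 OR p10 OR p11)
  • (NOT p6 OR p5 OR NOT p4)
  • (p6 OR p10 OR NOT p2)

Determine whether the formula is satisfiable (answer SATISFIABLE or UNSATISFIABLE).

SATISFIABLE

Set p1 = True and propagate.
The remaining clauses are satisfied by p2 = True, p3 = False, p4 = False, p5 = True, p6 = True, p7 = True, p8 = False, p9 = False, p10 = False, p11 = True.
Every clause has at least one true literal under this assignment.
So p1 = T  p2 = T  p3 = F  p4 = F  p5 = T  p6 = T  p7 = T  p8 = F  p9 = F  p10 = F  p11 = T is a satisfying assignment.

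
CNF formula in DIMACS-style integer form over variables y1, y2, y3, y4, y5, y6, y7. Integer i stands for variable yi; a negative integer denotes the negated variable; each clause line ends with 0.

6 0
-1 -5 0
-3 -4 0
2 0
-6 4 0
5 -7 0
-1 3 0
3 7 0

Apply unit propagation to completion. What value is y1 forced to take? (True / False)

(y6) stands alone — y6 = True.
(y2) stands alone — y2 = True.
From (!y6 || y4) and y6 = True: y4 = True.
(!y4 || !y3): since y4 = True, the clause reduces to (!y3). y3 = False.
(y3 || !y1): since y3 = False, the clause reduces to (!y1). y1 = False.

False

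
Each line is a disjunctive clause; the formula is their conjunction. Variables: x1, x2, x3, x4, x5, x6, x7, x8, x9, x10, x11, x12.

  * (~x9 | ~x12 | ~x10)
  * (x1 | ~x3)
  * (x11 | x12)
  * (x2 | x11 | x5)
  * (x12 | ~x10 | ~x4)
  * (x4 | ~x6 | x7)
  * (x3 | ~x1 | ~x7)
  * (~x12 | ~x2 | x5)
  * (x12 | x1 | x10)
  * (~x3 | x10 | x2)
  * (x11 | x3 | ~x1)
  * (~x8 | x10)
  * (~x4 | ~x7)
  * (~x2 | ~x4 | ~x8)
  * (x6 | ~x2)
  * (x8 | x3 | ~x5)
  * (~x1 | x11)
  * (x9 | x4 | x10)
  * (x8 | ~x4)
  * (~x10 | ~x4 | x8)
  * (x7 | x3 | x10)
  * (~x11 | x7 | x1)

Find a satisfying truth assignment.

x1 = T, x2 = F, x3 = F, x4 = F, x5 = F, x6 = F, x7 = F, x8 = F, x9 = F, x10 = T, x11 = T, x12 = F

Check each clause:
  1. (~x12 | ~x9 | ~x10) — ~x12 is true.
  2. (x1 | ~x3) — x1 is true.
  3. (x12 | x11) — x11 is true.
  4. (x11 | x5 | x2) — x11 is true.
  5. (~x4 | x12 | ~x10) — ~x4 is true.
  6. (x4 | x7 | ~x6) — ~x6 is true.
  7. (~x1 | x3 | ~x7) — ~x7 is true.
  8. (~x12 | ~x2 | x5) — ~x12 is true.
  9. (x10 | x1 | x12) — x1 is true.
  10. (~x3 | x2 | x10) — x10 is true.
  11. (~x1 | x11 | x3) — x11 is true.
  12. (x10 | ~x8) — ~x8 is true.
  13. (~x4 | ~x7) — ~x7 is true.
  14. (~x2 | ~x4 | ~x8) — ~x8 is true.
  15. (~x2 | x6) — ~x2 is true.
  16. (x3 | ~x5 | x8) — ~x5 is true.
  17. (~x1 | x11) — x11 is true.
  18. (x4 | x9 | x10) — x10 is true.
  19. (~x4 | x8) — ~x4 is true.
  20. (x8 | ~x4 | ~x10) — ~x4 is true.
  21. (x3 | x10 | x7) — x10 is true.
  22. (~x11 | x1 | x7) — x1 is true.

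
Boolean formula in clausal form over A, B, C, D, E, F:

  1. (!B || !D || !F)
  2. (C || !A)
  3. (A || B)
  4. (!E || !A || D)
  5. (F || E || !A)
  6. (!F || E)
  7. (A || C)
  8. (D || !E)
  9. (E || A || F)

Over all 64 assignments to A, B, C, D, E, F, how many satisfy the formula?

4

Satisfying assignments:
  A=F B=T C=T D=T E=T F=F
  A=T B=F C=T D=T E=T F=F
  A=T B=F C=T D=T E=T F=T
  A=T B=T C=T D=T E=T F=F
That's 4 in total.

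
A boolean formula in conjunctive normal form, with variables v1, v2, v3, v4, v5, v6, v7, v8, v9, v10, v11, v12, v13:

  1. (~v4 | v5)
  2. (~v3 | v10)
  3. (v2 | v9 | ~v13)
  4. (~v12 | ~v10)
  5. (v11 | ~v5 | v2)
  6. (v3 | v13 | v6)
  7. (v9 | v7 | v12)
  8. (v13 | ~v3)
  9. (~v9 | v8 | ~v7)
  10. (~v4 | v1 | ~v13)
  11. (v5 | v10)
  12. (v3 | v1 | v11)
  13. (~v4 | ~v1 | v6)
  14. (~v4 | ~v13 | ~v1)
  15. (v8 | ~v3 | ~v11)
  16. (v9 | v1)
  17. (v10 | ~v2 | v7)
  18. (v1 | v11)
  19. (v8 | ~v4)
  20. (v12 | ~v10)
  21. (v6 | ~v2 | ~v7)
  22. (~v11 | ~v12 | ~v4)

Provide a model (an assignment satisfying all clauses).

Pure literal: v4 appears only negated; assign v4 = False.
Pure literal: v6 appears only positively; assign v6 = True.
Set v1 = True and propagate.
Try v2 = False.
For the remaining variables, v3 = False, v5 = True, v7 = True, v8 = True, v9 = True, v10 = False, v11 = True, v12 = True, v13 = False works.
Every clause has at least one true literal under this assignment.
Check each clause:
  1. (v5 | ~v4) — ~v4 is true.
  2. (~v3 | v10) — ~v3 is true.
  3. (~v13 | v9 | v2) — v9 is true.
  4. (~v12 | ~v10) — ~v10 is true.
  5. (v11 | v2 | ~v5) — v11 is true.
  6. (v13 | v3 | v6) — v6 is true.
  7. (v12 | v7 | v9) — v9 is true.
  8. (v13 | ~v3) — ~v3 is true.
  9. (~v7 | v8 | ~v9) — v8 is true.
  10. (~v4 | ~v13 | v1) — v1 is true.
  11. (v5 | v10) — v5 is true.
  12. (v11 | v3 | v1) — v11 is true.
  13. (~v1 | ~v4 | v6) — ~v4 is true.
  14. (~v13 | ~v1 | ~v4) — ~v13 is true.
  15. (~v11 | v8 | ~v3) — v8 is true.
  16. (v1 | v9) — v9 is true.
  17. (v10 | v7 | ~v2) — ~v2 is true.
  18. (v11 | v1) — v1 is true.
  19. (~v4 | v8) — v8 is true.
  20. (v12 | ~v10) — v12 is true.
  21. (v6 | ~v7 | ~v2) — v6 is true.
  22. (~v11 | ~v12 | ~v4) — ~v4 is true.

v1=True, v2=False, v3=False, v4=False, v5=True, v6=True, v7=True, v8=True, v9=True, v10=False, v11=True, v12=True, v13=False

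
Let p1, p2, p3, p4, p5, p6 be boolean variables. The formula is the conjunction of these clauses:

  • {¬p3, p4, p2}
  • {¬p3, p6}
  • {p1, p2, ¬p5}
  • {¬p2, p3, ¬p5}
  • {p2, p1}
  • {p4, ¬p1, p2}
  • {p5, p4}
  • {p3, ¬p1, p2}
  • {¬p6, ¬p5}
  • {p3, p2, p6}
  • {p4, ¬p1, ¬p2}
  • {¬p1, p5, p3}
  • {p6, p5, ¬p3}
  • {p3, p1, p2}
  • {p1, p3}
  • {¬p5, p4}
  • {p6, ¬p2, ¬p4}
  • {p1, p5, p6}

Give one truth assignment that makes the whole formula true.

p1=False  p2=True  p3=True  p4=True  p5=False  p6=True

Check each clause:
  1. {p4, ¬p3, p2} — p2 is true.
  2. {¬p3, p6} — p6 is true.
  3. {p1, ¬p5, p2} — p2 is true.
  4. {p3, ¬p5, ¬p2} — p3 is true.
  5. {p1, p2} — p2 is true.
  6. {¬p1, p4, p2} — p2 is true.
  7. {p5, p4} — p4 is true.
  8. {p3, ¬p1, p2} — p2 is true.
  9. {¬p6, ¬p5} — ¬p5 is true.
  10. {p6, p3, p2} — p2 is true.
  11. {p4, ¬p1, ¬p2} — p4 is true.
  12. {p5, ¬p1, p3} — p3 is true.
  13. {¬p3, p5, p6} — p6 is true.
  14. {p2, p1, p3} — p2 is true.
  15. {p3, p1} — p3 is true.
  16. {p4, ¬p5} — ¬p5 is true.
  17. {p6, ¬p4, ¬p2} — p6 is true.
  18. {p6, p5, p1} — p6 is true.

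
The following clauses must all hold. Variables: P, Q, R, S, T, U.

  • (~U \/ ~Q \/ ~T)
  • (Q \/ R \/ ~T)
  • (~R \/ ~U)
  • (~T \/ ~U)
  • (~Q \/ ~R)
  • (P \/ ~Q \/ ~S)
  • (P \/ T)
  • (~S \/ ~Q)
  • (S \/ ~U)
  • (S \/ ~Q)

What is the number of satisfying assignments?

Case analysis on Q and S:
  Q=1, S=1: a clause becomes empty — 0.
  Q=1, S=0: a clause becomes empty — 0.
  Q=0, S=1: 5 of the 16 assignments to (P,R,T,U) work.
  Q=0, S=0: remaining (P,R,T,U) ∈ {(0,1,1,0); (1,0,0,0); (1,1,0,0); (1,1,1,0)} — 4.
Total: 0 + 0 + 5 + 4 = 9.

9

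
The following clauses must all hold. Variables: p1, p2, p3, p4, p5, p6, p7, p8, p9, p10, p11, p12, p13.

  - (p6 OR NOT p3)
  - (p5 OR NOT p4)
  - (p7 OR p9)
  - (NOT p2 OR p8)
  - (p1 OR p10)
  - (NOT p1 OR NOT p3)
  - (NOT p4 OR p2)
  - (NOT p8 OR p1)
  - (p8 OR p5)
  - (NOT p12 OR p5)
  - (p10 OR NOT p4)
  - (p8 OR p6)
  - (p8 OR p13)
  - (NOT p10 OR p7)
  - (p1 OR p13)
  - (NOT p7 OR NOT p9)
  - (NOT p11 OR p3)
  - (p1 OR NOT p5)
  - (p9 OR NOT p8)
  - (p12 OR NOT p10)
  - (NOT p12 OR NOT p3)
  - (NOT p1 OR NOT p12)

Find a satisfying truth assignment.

p1 = T  p2 = F  p3 = F  p4 = F  p5 = T  p6 = T  p7 = F  p8 = F  p9 = T  p10 = F  p11 = F  p12 = F  p13 = T

p4 occurs only negated in the remaining clauses — set p4 = False.
Pure literal: p6 appears only positively; assign p6 = True.
Branch on p1: take p1 = True.
  then p3 is forced to False.
  then p11 is forced to False.
  then p12 is forced to False.
  then p10 is forced to False.
Try p2 = False.
Branch on p5: take p5 = True.
For the remaining variables, p7 = False, p8 = False, p9 = True, p13 = True works.
Every clause has at least one true literal under this assignment.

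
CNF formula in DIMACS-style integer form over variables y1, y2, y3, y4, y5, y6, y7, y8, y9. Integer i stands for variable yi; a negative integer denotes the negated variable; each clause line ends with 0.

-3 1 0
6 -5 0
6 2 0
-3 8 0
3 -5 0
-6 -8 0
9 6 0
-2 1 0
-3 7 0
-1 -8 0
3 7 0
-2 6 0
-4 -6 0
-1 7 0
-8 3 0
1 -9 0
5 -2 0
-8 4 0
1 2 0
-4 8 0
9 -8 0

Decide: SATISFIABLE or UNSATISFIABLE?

y7 occurs only positively in the remaining clauses — set y7 = True.
Try y1 = True.
  then y8 is forced to False.
  then y3 is forced to False.
  then y5 is forced to False.
  then y2 is forced to False.
  then y6 is forced to True.
  then y4 is forced to False.
y9 is now unconstrained; take y9 = False.
So y1=1, y2=0, y3=0, y4=0, y5=0, y6=1, y7=1, y8=0, y9=0 is a satisfying assignment.

SATISFIABLE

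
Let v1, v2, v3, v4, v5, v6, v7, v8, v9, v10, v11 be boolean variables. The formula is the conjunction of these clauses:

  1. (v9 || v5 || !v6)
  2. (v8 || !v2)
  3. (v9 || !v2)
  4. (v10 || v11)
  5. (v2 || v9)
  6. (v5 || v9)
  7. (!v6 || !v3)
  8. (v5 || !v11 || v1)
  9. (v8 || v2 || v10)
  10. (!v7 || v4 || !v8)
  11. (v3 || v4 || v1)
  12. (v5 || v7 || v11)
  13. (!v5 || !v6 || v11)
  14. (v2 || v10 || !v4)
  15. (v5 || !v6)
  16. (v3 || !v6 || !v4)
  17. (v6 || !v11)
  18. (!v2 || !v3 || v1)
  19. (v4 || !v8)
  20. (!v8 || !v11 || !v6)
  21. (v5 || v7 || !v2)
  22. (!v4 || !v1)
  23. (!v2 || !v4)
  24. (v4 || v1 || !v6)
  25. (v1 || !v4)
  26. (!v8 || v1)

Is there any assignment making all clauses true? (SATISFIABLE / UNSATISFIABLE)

SATISFIABLE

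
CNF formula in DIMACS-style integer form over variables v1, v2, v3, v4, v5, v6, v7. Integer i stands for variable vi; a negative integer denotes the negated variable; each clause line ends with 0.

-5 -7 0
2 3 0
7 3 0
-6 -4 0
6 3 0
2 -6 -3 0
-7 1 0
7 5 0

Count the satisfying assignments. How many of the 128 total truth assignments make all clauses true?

16

Case analysis on v3 and v7:
  v3=T, v7=T: 5 of the 32 assignments to (v1,v2,v4,v5,v6) work.
  v3=T, v7=F: v1 free; 5 ways for (v2,v4,v5,v6) × 2^1 = 10.
  v3=F, v7=T: remaining (v1,v2,v4,v5,v6) ∈ {(T,T,F,F,T)} — 1.
  v3=F, v7=F: a clause becomes empty — 0.
Total: 5 + 10 + 1 + 0 = 16.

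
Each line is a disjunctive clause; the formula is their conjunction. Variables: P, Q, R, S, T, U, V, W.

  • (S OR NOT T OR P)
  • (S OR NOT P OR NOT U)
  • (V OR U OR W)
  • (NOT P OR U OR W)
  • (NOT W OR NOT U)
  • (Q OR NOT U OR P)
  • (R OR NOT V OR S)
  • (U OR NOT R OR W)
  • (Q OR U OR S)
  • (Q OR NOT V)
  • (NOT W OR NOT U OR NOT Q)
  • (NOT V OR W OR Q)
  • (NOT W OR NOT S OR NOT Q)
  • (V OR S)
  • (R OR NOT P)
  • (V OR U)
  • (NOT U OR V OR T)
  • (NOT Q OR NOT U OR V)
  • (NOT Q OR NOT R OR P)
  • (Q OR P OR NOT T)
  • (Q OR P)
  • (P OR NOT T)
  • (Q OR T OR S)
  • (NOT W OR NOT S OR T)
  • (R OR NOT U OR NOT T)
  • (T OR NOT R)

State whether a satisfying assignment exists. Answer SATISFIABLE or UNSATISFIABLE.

Branch on P: take P = False.
  then Q is forced to True.
  then R is forced to False.
  then T is forced to False.
Set S = True and propagate.
  then W is forced to False.
Try U = False.
  then V is forced to True.
So P = False, Q = True, R = False, S = True, T = False, U = False, V = True, W = False is a satisfying assignment.

SATISFIABLE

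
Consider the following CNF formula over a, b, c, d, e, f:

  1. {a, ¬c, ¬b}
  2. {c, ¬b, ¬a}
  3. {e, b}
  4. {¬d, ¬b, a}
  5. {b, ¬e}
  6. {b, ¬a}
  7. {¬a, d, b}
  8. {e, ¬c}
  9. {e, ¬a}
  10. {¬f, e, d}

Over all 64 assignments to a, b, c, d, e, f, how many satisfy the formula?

7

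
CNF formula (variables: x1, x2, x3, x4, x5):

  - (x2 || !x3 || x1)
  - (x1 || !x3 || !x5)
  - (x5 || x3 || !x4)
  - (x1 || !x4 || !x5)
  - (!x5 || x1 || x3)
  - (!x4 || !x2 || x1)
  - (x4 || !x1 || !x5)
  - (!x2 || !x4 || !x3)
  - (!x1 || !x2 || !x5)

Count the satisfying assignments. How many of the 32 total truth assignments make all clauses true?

Split on x1, then x5.
  x1=1, x5=1: remaining (x2,x3,x4) ∈ {(0,0,1); (0,1,1)} — 2.
  x1=1, x5=0: 5 of the 8 assignments to (x2,x3,x4) work.
  x1=0, x5=1: a clause becomes empty — 0.
  x1=0, x5=0: remaining (x2,x3,x4) ∈ {(0,0,0); (1,0,0); (1,1,0)} — 3.
Total: 2 + 5 + 0 + 3 = 10.

10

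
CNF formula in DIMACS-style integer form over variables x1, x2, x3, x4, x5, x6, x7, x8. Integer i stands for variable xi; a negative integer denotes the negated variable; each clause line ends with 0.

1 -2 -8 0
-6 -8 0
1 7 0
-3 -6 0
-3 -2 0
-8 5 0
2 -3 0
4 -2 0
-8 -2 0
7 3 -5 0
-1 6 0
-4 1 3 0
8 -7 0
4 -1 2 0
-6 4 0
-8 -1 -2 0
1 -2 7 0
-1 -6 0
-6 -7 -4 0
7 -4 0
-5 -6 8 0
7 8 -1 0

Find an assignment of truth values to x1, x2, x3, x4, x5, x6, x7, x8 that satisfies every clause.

x1=False, x2=False, x3=False, x4=False, x5=True, x6=False, x7=True, x8=True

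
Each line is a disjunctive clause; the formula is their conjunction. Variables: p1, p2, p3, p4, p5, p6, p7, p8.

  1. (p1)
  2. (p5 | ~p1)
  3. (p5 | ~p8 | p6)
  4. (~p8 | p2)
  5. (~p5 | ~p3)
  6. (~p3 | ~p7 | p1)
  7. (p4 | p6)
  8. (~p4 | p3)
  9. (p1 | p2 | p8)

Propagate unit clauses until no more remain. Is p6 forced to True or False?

(p1) is a unit clause: p1 = True.
In (p5 | ~p1), ~p1 is now false; p5 must hold, so p5 = True.
From (~p5 | ~p3) and p5 = True: p3 = False.
(p3 | ~p4) with p3 = False leaves only ~p4, so p4 = False.
From (p4 | p6) and p4 = False: p6 = True.

True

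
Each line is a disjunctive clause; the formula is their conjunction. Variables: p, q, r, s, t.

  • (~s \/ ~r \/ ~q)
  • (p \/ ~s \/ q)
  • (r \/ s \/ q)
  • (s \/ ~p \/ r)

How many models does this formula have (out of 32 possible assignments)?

Split on s, then q.
  s=T, q=T: remaining (p,r,t) ∈ {(F,F,F); (F,F,T); (T,F,F); (T,F,T)} — 4.
  s=T, q=F: remaining (p,r,t) ∈ {(T,F,F); (T,F,T); (T,T,F); (T,T,T)} — 4.
  s=F, q=T: t free; 3 ways for (p,r) × 2^1 = 6.
  s=F, q=F: remaining (p,r,t) ∈ {(F,T,F); (F,T,T); (T,T,F); (T,T,T)} — 4.
Total: 4 + 4 + 6 + 4 = 18.

18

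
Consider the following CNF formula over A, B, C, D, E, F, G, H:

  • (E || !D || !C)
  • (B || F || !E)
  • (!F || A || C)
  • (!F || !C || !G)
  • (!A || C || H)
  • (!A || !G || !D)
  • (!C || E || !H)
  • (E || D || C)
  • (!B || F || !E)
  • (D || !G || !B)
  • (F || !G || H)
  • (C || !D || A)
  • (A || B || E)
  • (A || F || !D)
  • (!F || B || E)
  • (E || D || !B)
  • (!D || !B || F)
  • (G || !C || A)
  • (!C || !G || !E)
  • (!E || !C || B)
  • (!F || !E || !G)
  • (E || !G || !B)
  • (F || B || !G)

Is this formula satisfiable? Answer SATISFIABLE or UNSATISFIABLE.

Set A = True and propagate.
Branch on B: take B = True.
For the remaining variables, C = True, D = True, E = True, F = True, G = False, H = True works.
So A=1  B=1  C=1  D=1  E=1  F=1  G=0  H=1 is a satisfying assignment.

SATISFIABLE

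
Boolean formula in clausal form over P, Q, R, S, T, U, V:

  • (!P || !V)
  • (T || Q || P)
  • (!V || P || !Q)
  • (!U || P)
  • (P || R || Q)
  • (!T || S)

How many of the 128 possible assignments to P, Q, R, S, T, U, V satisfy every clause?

32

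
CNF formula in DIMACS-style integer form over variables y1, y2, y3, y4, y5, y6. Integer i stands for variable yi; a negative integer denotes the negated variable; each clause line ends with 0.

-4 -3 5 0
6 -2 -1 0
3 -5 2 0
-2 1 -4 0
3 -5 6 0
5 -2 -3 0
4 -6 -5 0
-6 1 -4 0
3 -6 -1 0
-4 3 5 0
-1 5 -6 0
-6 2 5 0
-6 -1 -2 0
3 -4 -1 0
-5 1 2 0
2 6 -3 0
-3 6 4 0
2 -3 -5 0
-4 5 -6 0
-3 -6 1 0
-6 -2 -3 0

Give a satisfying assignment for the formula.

Branch on y1: take y1 = True.
Try y2 = False.
Set y3 = False and propagate.
  then y5 is forced to False.
  then y6 is forced to False.
  then y4 is forced to False.

y1=True  y2=False  y3=False  y4=False  y5=False  y6=False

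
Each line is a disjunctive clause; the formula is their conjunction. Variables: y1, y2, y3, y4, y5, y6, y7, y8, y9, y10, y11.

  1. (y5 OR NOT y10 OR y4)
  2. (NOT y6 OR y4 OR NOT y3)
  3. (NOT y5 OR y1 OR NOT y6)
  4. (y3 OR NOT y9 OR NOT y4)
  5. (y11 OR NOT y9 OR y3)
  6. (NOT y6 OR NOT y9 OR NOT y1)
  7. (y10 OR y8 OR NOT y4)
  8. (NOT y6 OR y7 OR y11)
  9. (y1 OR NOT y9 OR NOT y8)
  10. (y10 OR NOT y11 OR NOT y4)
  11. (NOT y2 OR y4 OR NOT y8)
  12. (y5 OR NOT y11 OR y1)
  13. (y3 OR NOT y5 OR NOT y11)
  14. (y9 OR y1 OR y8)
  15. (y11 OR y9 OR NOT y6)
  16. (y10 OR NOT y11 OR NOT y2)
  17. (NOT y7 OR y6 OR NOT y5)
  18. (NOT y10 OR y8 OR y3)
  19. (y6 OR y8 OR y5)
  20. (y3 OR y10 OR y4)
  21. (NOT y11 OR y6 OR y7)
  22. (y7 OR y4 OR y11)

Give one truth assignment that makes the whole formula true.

y2 occurs only negated in the remaining clauses — set y2 = False.
Set y1 = True and propagate.
For the remaining variables, y3 = True, y4 = True, y5 = False, y6 = True, y7 = True, y8 = False, y9 = False, y10 = True, y11 = True works.
Check each clause:
  1. (y5 OR NOT y10 OR y4) — y4 is true.
  2. (y4 OR NOT y3 OR NOT y6) — y4 is true.
  3. (y1 OR NOT y6 OR NOT y5) — y1 is true.
  4. (y3 OR NOT y4 OR NOT y9) — y3 is true.
  5. (NOT y9 OR y11 OR y3) — y11 is true.
  6. (NOT y1 OR NOT y6 OR NOT y9) — NOT y9 is true.
  7. (y8 OR NOT y4 OR y10) — y10 is true.
  8. (y11 OR y7 OR NOT y6) — y11 is true.
  9. (y1 OR NOT y8 OR NOT y9) — NOT y8 is true.
  10. (NOT y11 OR y10 OR NOT y4) — y10 is true.
  11. (y4 OR NOT y2 OR NOT y8) — NOT y8 is true.
  12. (y1 OR NOT y11 OR y5) — y1 is true.
  13. (NOT y11 OR NOT y5 OR y3) — y3 is true.
  14. (y8 OR y1 OR y9) — y1 is true.
  15. (NOT y6 OR y11 OR y9) — y11 is true.
  16. (NOT y2 OR y10 OR NOT y11) — y10 is true.
  17. (y6 OR NOT y7 OR NOT y5) — NOT y5 is true.
  18. (y8 OR NOT y10 OR y3) — y3 is true.
  19. (y5 OR y8 OR y6) — y6 is true.
  20. (y3 OR y4 OR y10) — y10 is true.
  21. (NOT y11 OR y6 OR y7) — y6 is true.
  22. (y11 OR y4 OR y7) — y11 is true.

y1=True  y2=False  y3=True  y4=True  y5=False  y6=True  y7=True  y8=False  y9=False  y10=True  y11=True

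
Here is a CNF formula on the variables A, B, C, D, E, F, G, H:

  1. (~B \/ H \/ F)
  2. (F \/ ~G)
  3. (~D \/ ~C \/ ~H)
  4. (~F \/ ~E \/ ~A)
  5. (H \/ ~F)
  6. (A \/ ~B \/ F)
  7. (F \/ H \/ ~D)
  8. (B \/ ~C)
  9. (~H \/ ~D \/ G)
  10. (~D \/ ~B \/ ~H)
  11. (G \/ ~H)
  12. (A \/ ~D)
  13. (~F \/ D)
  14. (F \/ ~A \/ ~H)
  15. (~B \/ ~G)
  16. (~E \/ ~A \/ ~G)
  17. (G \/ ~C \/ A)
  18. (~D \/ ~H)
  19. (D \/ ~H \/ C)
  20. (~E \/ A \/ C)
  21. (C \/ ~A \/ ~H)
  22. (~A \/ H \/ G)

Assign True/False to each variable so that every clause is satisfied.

Pure literal: E appears only negated; assign E = False.
Try A = False.
  then D is forced to False.
  then F is forced to False.
  then G is forced to False.
  then B is forced to False.
  then C is forced to False.
  then H is forced to False.
Every clause has at least one true literal under this assignment.

A = 0, B = 0, C = 0, D = 0, E = 0, F = 0, G = 0, H = 0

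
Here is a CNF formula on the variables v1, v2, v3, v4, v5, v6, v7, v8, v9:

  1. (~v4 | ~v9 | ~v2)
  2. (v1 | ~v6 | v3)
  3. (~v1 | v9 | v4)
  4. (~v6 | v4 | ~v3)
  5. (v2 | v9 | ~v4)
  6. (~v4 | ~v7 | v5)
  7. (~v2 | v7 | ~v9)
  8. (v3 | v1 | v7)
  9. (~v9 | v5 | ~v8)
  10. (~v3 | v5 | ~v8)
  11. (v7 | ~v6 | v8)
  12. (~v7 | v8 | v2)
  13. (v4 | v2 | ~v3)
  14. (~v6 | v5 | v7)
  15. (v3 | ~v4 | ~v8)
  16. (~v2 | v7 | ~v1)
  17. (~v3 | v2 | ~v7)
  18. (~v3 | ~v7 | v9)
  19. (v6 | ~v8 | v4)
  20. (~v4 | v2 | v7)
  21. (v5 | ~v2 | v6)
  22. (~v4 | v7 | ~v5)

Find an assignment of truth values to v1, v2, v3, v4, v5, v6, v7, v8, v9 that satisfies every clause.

Try v1 = True.
For the remaining variables, v2 = True, v3 = False, v4 = False, v5 = True, v6 = True, v7 = True, v8 = True, v9 = True works.
Every clause has at least one true literal under this assignment.

v1 = 1, v2 = 1, v3 = 0, v4 = 0, v5 = 1, v6 = 1, v7 = 1, v8 = 1, v9 = 1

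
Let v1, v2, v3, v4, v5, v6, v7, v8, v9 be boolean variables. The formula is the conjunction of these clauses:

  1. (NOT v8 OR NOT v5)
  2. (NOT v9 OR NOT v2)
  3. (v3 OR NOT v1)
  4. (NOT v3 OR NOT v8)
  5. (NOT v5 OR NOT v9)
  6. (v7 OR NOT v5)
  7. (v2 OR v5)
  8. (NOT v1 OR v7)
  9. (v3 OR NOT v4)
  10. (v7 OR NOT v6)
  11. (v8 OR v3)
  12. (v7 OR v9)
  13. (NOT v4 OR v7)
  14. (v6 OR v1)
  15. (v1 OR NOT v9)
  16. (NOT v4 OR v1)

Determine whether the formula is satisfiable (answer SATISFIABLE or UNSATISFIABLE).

Pure literal: v4 appears only negated; assign v4 = False.
Pure literal: v7 appears only positively; assign v7 = True.
Branch on v1: take v1 = True.
  then v3 is forced to True.
  then v8 is forced to False.
Set v2 = True and propagate.
  then v9 is forced to False.
v5, v6 are now unconstrained; take v5 = True, v6 = True.
Every clause has at least one true literal under this assignment.
So v1 = T, v2 = T, v3 = T, v4 = F, v5 = T, v6 = T, v7 = T, v8 = F, v9 = F is a satisfying assignment.

SATISFIABLE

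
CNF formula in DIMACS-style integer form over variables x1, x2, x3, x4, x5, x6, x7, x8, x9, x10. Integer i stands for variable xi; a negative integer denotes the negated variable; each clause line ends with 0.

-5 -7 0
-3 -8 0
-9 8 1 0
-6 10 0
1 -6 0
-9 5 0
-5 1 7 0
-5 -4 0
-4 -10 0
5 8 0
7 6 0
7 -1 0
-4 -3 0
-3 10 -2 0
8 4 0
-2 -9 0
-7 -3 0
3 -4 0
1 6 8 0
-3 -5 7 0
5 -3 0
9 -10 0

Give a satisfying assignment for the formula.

x1 = True, x2 = False, x3 = False, x4 = False, x5 = False, x6 = False, x7 = True, x8 = True, x9 = False, x10 = False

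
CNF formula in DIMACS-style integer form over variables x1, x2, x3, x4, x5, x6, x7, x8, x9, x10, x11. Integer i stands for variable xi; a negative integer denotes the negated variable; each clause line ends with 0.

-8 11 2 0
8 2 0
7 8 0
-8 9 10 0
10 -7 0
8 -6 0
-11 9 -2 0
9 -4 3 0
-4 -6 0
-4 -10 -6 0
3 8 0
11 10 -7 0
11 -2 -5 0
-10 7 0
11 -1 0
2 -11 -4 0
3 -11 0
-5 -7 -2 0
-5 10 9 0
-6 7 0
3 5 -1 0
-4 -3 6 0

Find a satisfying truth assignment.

x1=F  x2=T  x3=T  x4=F  x5=F  x6=F  x7=F  x8=T  x9=T  x10=F  x11=T

Check each clause:
  1. (x11 ∨ ¬x8 ∨ x2) — x2 is true.
  2. (x2 ∨ x8) — x8 is true.
  3. (x7 ∨ x8) — x8 is true.
  4. (x9 ∨ x10 ∨ ¬x8) — x9 is true.
  5. (¬x7 ∨ x10) — ¬x7 is true.
  6. (x8 ∨ ¬x6) — x8 is true.
  7. (¬x11 ∨ ¬x2 ∨ x9) — x9 is true.
  8. (x9 ∨ ¬x4 ∨ x3) — x9 is true.
  9. (¬x6 ∨ ¬x4) — ¬x6 is true.
  10. (¬x6 ∨ ¬x4 ∨ ¬x10) — ¬x6 is true.
  11. (x3 ∨ x8) — x8 is true.
  12. (¬x7 ∨ x10 ∨ x11) — ¬x7 is true.
  13. (x11 ∨ ¬x5 ∨ ¬x2) — x11 is true.
  14. (¬x10 ∨ x7) — ¬x10 is true.
  15. (x11 ∨ ¬x1) — x11 is true.
  16. (¬x4 ∨ x2 ∨ ¬x11) — x2 is true.
  17. (¬x11 ∨ x3) — x3 is true.
  18. (¬x5 ∨ ¬x2 ∨ ¬x7) — ¬x7 is true.
  19. (x10 ∨ x9 ∨ ¬x5) — x9 is true.
  20. (x7 ∨ ¬x6) — ¬x6 is true.
  21. (¬x1 ∨ x5 ∨ x3) — x3 is true.
  22. (x6 ∨ ¬x4 ∨ ¬x3) — ¬x4 is true.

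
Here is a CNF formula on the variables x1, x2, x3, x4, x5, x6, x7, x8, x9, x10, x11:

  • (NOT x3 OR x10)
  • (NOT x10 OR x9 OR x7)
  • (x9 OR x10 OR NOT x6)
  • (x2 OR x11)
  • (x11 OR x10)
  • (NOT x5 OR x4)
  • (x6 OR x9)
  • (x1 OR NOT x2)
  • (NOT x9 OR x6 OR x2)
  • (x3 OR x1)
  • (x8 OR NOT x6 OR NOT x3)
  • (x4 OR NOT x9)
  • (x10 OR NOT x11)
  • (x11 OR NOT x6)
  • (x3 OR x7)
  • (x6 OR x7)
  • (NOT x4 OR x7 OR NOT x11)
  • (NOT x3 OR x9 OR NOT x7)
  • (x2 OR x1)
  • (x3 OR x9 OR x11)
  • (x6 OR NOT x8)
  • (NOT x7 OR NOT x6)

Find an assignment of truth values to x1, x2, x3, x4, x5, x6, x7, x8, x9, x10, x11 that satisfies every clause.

x1 occurs only positively in the remaining clauses — set x1 = True.
x5 occurs only negated in the remaining clauses — set x5 = False.
Set x2 = True and propagate.
Set x3 = True and propagate.
  then x10 is forced to True.
Branch on x4: take x4 = True.
The remaining clauses are satisfied by x6 = False, x7 = True, x8 = False, x9 = True, x11 = False.
Every clause has at least one true literal under this assignment.

x1=T, x2=T, x3=T, x4=T, x5=F, x6=F, x7=T, x8=F, x9=T, x10=T, x11=F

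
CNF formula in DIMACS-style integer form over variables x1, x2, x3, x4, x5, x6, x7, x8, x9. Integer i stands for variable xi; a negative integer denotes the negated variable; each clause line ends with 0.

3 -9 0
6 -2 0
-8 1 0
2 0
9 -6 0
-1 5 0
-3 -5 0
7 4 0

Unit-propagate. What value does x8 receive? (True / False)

False

(x2) is a unit clause: x2 = True.
(¬x2 ∨ x6): since x2 = True, the clause reduces to (x6). x6 = True.
In (x9 ∨ ¬x6), ¬x6 is now false; x9 must hold, so x9 = True.
(¬x9 ∨ x3) with x9 = True leaves only x3, so x3 = True.
From (¬x5 ∨ ¬x3) and x3 = True: x5 = False.
In (¬x1 ∨ x5), x5 is now false; ¬x1 must hold, so x1 = False.
(x1 ∨ ¬x8) with x1 = False leaves only ¬x8, so x8 = False.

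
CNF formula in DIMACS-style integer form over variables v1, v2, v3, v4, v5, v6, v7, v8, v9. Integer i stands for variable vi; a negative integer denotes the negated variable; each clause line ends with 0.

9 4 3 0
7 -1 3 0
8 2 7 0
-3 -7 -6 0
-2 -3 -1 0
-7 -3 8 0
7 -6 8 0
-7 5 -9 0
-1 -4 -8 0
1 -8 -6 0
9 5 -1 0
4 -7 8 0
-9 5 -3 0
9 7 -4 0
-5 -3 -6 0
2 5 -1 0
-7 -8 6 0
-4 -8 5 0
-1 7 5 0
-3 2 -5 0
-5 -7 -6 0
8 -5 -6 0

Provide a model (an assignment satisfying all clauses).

v1=F, v2=T, v3=F, v4=T, v5=F, v6=F, v7=T, v8=F, v9=F

Set v1 = False and propagate.
Branch on v2: take v2 = True.
For the remaining variables, v3 = False, v4 = True, v5 = False, v6 = False, v7 = True, v8 = False, v9 = False works.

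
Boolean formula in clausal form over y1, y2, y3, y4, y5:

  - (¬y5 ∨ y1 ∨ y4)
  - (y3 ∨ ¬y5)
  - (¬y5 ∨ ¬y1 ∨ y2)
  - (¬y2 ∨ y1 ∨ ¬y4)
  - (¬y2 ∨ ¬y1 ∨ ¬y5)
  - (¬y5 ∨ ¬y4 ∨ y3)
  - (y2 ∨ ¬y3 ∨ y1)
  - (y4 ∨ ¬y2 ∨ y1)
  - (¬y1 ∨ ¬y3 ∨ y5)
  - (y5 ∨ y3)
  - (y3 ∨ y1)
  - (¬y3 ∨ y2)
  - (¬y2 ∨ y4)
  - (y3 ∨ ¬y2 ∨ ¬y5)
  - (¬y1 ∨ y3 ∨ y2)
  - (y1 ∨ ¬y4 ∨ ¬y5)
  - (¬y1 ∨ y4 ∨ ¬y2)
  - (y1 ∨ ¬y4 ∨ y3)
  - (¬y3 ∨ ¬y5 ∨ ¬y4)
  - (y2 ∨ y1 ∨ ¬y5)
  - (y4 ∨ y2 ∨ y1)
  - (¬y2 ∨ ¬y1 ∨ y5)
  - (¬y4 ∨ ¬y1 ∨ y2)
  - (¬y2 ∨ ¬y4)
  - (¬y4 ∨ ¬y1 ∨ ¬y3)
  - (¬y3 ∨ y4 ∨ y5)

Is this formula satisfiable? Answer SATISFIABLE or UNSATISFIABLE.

y1 = True:
  y2 = True:
    propagation gives y5=False; an empty clause results — contradiction.
  y2 = False:
    propagation gives y5=False, y3=False; an empty clause results — contradiction.
y1 = False:
  propagation gives y3=True, y2=True, y4=False; an empty clause results — contradiction.
Every branch closes, so no satisfying assignment exists.

UNSATISFIABLE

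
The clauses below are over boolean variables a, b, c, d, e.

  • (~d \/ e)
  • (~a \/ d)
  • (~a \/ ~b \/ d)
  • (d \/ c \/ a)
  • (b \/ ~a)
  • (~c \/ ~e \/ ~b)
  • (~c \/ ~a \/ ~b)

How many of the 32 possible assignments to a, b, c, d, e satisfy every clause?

Satisfying assignments:
  a=F b=F c=F d=T e=T
  a=F b=F c=T d=F e=F
  a=F b=F c=T d=F e=T
  a=F b=F c=T d=T e=T
  a=F b=T c=F d=T e=T
  a=F b=T c=T d=F e=F
  a=T b=T c=F d=T e=T
Count: 7.

7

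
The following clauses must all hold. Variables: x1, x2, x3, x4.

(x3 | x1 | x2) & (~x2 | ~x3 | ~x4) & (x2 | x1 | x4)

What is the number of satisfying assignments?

Split on x2, then x1.
  x2=T, x1=T: remaining (x3,x4) ∈ {(F,F); (F,T); (T,F)} — 3.
  x2=T, x1=F: remaining (x3,x4) ∈ {(F,F); (F,T); (T,F)} — 3.
  x2=F, x1=T: remaining (x3,x4) ∈ {(F,F); (F,T); (T,F); (T,T)} — 4.
  x2=F, x1=F: remaining (x3,x4) ∈ {(T,T)} — 1.
Total: 3 + 3 + 4 + 1 = 11.

11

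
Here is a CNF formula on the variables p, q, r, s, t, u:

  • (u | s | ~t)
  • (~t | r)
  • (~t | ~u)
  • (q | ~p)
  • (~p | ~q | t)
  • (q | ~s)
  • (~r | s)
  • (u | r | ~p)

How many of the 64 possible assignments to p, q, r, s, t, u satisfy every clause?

10

Case analysis on t and p:
  t=T, p=T: remaining (q,r,s,u) ∈ {(T,T,T,F)} — 1.
  t=T, p=F: remaining (q,r,s,u) ∈ {(T,T,T,F)} — 1.
  t=F, p=T: a clause becomes empty — 0.
  t=F, p=F: u free; 4 ways for (q,r,s) × 2^1 = 8.
Total: 1 + 1 + 0 + 8 = 10.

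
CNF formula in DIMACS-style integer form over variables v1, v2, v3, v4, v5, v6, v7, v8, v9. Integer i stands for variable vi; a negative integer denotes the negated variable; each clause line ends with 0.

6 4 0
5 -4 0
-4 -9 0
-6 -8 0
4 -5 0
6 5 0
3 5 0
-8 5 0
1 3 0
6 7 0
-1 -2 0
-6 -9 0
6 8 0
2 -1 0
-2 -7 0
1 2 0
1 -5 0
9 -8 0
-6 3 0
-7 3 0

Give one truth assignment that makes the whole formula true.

v1=0, v2=1, v3=1, v4=0, v5=0, v6=1, v7=0, v8=0, v9=0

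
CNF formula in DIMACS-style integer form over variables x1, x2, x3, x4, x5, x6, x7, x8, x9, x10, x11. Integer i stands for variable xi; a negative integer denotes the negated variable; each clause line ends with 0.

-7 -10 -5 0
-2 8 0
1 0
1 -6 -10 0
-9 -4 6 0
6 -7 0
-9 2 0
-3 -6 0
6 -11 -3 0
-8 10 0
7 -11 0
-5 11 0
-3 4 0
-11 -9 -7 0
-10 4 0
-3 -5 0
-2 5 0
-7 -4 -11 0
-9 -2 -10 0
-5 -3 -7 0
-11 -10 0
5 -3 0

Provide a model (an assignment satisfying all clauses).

x1=T  x2=F  x3=F  x4=T  x5=F  x6=T  x7=T  x8=T  x9=F  x10=T  x11=F

Unit propagation: (x1) forces x1 = True.
x3 occurs only negated in the remaining clauses — set x3 = False.
x9 occurs only negated in the remaining clauses — set x9 = False.
Try x2 = False.
The remaining clauses are satisfied by x4 = True, x5 = False, x6 = True, x7 = True, x8 = True, x10 = True, x11 = False.
Check each clause:
  1. (¬x10 ∨ ¬x5 ∨ ¬x7) — ¬x5 is true.
  2. (¬x2 ∨ x8) — x8 is true.
  3. (x1) — x1 is true.
  4. (x1 ∨ ¬x6 ∨ ¬x10) — x1 is true.
  5. (¬x9 ∨ x6 ∨ ¬x4) — x6 is true.
  6. (x6 ∨ ¬x7) — x6 is true.
  7. (¬x9 ∨ x2) — ¬x9 is true.
  8. (¬x3 ∨ ¬x6) — ¬x3 is true.
  9. (x6 ∨ ¬x11 ∨ ¬x3) — ¬x11 is true.
  10. (x10 ∨ ¬x8) — x10 is true.
  11. (x7 ∨ ¬x11) — ¬x11 is true.
  12. (¬x5 ∨ x11) — ¬x5 is true.
  13. (x4 ∨ ¬x3) — x4 is true.
  14. (¬x9 ∨ ¬x7 ∨ ¬x11) — ¬x11 is true.
  15. (¬x10 ∨ x4) — x4 is true.
  16. (¬x5 ∨ ¬x3) — ¬x5 is true.
  17. (x5 ∨ ¬x2) — ¬x2 is true.
  18. (¬x7 ∨ ¬x11 ∨ ¬x4) — ¬x11 is true.
  19. (¬x10 ∨ ¬x9 ∨ ¬x2) — ¬x2 is true.
  20. (¬x3 ∨ ¬x7 ∨ ¬x5) — ¬x5 is true.
  21. (¬x11 ∨ ¬x10) — ¬x11 is true.
  22. (x5 ∨ ¬x3) — ¬x3 is true.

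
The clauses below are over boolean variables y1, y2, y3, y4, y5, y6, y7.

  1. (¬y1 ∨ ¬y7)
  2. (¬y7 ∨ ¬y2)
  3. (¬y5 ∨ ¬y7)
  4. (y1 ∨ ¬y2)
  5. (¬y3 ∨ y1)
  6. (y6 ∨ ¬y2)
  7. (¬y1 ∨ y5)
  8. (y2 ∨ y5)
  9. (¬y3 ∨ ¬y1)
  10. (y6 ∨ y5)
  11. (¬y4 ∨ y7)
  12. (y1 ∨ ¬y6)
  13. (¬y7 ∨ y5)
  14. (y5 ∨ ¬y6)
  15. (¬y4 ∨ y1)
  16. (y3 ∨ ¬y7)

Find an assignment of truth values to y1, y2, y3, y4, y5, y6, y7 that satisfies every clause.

y1=False, y2=False, y3=False, y4=False, y5=True, y6=False, y7=False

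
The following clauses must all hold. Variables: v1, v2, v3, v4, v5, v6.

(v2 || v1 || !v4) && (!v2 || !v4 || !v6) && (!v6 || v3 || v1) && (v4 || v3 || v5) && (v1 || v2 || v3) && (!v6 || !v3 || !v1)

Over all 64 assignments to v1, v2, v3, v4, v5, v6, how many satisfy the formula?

Case analysis on v1 and v3:
  v1=T, v3=T: forces v6=F; v2, v4, v5 free → 2^3 = 8.
  v1=T, v3=F: 10 of the 16 assignments to (v2,v4,v5,v6) work.
  v1=F, v3=T: v5 free; 5 ways for (v2,v4,v6) × 2^1 = 10.
  v1=F, v3=F: remaining (v2,v4,v5,v6) ∈ {(T,F,T,F); (T,T,F,F); (T,T,T,F)} — 3.
Total: 8 + 10 + 10 + 3 = 31.

31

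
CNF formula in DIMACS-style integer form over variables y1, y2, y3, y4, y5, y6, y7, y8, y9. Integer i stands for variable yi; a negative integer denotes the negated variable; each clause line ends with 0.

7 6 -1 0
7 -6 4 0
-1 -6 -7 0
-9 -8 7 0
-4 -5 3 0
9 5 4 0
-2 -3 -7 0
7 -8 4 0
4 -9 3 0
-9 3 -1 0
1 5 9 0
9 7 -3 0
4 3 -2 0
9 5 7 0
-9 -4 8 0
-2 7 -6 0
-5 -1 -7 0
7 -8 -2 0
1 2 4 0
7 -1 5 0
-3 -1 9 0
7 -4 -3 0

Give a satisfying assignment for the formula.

y1=T, y2=F, y3=F, y4=T, y5=F, y6=F, y7=T, y8=F, y9=F

Try y1 = True.
For the remaining variables, y2 = False, y3 = False, y4 = True, y5 = False, y6 = False, y7 = True, y8 = False, y9 = False works.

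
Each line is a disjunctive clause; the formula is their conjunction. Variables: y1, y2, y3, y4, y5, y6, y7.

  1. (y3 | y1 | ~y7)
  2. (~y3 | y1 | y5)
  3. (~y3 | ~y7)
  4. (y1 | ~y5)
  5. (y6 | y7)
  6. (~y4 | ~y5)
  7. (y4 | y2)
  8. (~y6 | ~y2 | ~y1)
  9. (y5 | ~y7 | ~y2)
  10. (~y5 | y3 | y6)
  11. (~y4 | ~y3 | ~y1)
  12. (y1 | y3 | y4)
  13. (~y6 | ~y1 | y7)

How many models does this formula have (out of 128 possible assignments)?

Satisfying assignments:
  y1=F y2=F y3=F y4=T y5=F y6=T y7=F
  y1=F y2=T y3=F y4=T y5=F y6=T y7=F
  y1=T y2=F y3=F y4=T y5=F y6=F y7=T
  y1=T y2=F y3=F y4=T y5=F y6=T y7=T
That's 4 in total.

4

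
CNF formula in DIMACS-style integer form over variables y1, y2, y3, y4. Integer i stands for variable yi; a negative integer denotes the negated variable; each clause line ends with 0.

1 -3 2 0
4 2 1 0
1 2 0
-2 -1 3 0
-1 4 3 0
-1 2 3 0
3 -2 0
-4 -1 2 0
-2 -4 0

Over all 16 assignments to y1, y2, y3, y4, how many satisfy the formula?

3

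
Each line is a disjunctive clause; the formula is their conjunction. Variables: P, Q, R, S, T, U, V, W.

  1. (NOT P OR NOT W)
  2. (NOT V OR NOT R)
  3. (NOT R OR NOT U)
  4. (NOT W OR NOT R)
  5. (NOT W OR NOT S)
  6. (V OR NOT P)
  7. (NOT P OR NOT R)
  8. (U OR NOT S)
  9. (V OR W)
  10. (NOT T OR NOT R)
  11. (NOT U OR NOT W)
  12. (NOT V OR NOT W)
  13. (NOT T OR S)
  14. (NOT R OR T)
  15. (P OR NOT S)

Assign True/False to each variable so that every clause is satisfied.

P = F, Q = F, R = F, S = F, T = F, U = F, V = F, W = T

Check each clause:
  1. (NOT P OR NOT W) — NOT P is true.
  2. (NOT V OR NOT R) — NOT V is true.
  3. (NOT R OR NOT U) — NOT U is true.
  4. (NOT W OR NOT R) — NOT R is true.
  5. (NOT S OR NOT W) — NOT S is true.
  6. (V OR NOT P) — NOT P is true.
  7. (NOT P OR NOT R) — NOT R is true.
  8. (U OR NOT S) — NOT S is true.
  9. (W OR V) — W is true.
  10. (NOT T OR NOT R) — NOT T is true.
  11. (NOT W OR NOT U) — NOT U is true.
  12. (NOT V OR NOT W) — NOT V is true.
  13. (NOT T OR S) — NOT T is true.
  14. (NOT R OR T) — NOT R is true.
  15. (P OR NOT S) — NOT S is true.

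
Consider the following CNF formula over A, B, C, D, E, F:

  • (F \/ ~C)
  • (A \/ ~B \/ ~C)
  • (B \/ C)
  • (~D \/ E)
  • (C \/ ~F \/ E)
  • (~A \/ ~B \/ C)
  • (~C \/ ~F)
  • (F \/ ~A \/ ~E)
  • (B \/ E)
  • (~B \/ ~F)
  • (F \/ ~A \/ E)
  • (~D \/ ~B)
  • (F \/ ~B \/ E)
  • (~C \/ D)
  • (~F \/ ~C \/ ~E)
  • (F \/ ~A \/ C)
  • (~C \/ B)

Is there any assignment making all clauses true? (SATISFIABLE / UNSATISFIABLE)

SATISFIABLE

Branch on A: take A = False.
For the remaining variables, B = True, C = False, D = False, E = True, F = False works.
Every clause has at least one true literal under this assignment.
So A=False, B=True, C=False, D=False, E=True, F=False is a satisfying assignment.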